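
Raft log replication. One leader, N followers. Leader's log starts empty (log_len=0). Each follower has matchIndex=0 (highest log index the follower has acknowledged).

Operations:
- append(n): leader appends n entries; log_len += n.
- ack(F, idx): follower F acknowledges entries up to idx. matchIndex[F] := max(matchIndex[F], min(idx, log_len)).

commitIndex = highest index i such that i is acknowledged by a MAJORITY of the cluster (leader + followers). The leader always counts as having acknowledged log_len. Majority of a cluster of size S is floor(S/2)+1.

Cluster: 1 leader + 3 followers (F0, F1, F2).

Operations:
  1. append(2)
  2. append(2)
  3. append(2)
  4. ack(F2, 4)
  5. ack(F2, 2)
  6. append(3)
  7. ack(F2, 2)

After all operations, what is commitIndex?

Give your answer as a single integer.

Answer: 0

Derivation:
Op 1: append 2 -> log_len=2
Op 2: append 2 -> log_len=4
Op 3: append 2 -> log_len=6
Op 4: F2 acks idx 4 -> match: F0=0 F1=0 F2=4; commitIndex=0
Op 5: F2 acks idx 2 -> match: F0=0 F1=0 F2=4; commitIndex=0
Op 6: append 3 -> log_len=9
Op 7: F2 acks idx 2 -> match: F0=0 F1=0 F2=4; commitIndex=0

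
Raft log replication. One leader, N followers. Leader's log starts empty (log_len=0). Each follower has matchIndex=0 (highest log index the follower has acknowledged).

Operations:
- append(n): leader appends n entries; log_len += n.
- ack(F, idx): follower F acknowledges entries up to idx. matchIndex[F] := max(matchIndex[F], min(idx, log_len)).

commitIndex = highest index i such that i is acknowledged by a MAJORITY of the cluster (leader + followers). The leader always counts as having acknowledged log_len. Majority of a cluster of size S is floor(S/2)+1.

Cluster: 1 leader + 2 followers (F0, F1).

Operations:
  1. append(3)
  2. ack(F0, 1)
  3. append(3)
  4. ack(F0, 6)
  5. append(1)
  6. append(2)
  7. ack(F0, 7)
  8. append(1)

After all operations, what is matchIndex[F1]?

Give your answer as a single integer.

Answer: 0

Derivation:
Op 1: append 3 -> log_len=3
Op 2: F0 acks idx 1 -> match: F0=1 F1=0; commitIndex=1
Op 3: append 3 -> log_len=6
Op 4: F0 acks idx 6 -> match: F0=6 F1=0; commitIndex=6
Op 5: append 1 -> log_len=7
Op 6: append 2 -> log_len=9
Op 7: F0 acks idx 7 -> match: F0=7 F1=0; commitIndex=7
Op 8: append 1 -> log_len=10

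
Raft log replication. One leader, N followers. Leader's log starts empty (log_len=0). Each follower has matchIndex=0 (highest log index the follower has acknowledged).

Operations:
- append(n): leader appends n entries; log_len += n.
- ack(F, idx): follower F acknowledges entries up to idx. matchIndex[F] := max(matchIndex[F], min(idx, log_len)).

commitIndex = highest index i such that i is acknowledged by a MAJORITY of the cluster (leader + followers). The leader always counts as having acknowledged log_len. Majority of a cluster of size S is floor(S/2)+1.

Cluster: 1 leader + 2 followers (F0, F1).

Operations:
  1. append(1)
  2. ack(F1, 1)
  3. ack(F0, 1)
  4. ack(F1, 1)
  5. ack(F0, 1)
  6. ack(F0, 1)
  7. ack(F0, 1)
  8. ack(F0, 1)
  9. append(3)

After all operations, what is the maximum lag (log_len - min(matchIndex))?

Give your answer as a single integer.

Op 1: append 1 -> log_len=1
Op 2: F1 acks idx 1 -> match: F0=0 F1=1; commitIndex=1
Op 3: F0 acks idx 1 -> match: F0=1 F1=1; commitIndex=1
Op 4: F1 acks idx 1 -> match: F0=1 F1=1; commitIndex=1
Op 5: F0 acks idx 1 -> match: F0=1 F1=1; commitIndex=1
Op 6: F0 acks idx 1 -> match: F0=1 F1=1; commitIndex=1
Op 7: F0 acks idx 1 -> match: F0=1 F1=1; commitIndex=1
Op 8: F0 acks idx 1 -> match: F0=1 F1=1; commitIndex=1
Op 9: append 3 -> log_len=4

Answer: 3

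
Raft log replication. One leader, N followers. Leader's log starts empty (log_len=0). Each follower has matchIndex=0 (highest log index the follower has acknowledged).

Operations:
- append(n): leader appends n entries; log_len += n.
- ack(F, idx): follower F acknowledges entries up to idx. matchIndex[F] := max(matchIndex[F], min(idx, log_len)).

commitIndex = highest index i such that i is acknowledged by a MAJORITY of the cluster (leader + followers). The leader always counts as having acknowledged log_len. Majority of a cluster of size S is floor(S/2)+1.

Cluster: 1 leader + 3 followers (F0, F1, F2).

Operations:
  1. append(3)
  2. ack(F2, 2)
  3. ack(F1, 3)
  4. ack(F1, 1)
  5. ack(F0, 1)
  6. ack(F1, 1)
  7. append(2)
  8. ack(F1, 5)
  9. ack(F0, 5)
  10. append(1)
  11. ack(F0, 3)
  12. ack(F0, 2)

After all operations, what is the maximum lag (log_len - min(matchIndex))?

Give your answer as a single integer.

Answer: 4

Derivation:
Op 1: append 3 -> log_len=3
Op 2: F2 acks idx 2 -> match: F0=0 F1=0 F2=2; commitIndex=0
Op 3: F1 acks idx 3 -> match: F0=0 F1=3 F2=2; commitIndex=2
Op 4: F1 acks idx 1 -> match: F0=0 F1=3 F2=2; commitIndex=2
Op 5: F0 acks idx 1 -> match: F0=1 F1=3 F2=2; commitIndex=2
Op 6: F1 acks idx 1 -> match: F0=1 F1=3 F2=2; commitIndex=2
Op 7: append 2 -> log_len=5
Op 8: F1 acks idx 5 -> match: F0=1 F1=5 F2=2; commitIndex=2
Op 9: F0 acks idx 5 -> match: F0=5 F1=5 F2=2; commitIndex=5
Op 10: append 1 -> log_len=6
Op 11: F0 acks idx 3 -> match: F0=5 F1=5 F2=2; commitIndex=5
Op 12: F0 acks idx 2 -> match: F0=5 F1=5 F2=2; commitIndex=5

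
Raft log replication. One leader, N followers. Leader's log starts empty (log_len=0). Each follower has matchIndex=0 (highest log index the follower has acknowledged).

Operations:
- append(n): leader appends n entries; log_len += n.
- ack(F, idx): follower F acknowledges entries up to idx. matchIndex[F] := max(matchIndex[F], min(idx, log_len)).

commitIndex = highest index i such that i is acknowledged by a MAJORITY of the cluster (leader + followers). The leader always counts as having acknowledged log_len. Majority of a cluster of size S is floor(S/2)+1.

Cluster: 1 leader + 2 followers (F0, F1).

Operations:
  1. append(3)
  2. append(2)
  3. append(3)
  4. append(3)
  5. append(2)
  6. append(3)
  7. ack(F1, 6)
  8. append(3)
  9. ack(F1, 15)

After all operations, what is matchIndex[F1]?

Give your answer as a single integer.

Answer: 15

Derivation:
Op 1: append 3 -> log_len=3
Op 2: append 2 -> log_len=5
Op 3: append 3 -> log_len=8
Op 4: append 3 -> log_len=11
Op 5: append 2 -> log_len=13
Op 6: append 3 -> log_len=16
Op 7: F1 acks idx 6 -> match: F0=0 F1=6; commitIndex=6
Op 8: append 3 -> log_len=19
Op 9: F1 acks idx 15 -> match: F0=0 F1=15; commitIndex=15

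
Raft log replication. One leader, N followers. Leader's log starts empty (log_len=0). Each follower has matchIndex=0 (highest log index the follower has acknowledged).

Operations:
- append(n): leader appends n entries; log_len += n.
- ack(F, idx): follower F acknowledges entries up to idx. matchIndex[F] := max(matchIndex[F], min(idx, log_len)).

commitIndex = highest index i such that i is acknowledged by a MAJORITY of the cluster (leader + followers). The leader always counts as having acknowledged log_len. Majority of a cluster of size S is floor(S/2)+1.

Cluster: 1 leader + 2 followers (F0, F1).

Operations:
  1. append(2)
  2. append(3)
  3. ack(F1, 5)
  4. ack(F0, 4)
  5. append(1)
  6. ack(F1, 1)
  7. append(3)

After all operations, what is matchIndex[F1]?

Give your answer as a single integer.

Answer: 5

Derivation:
Op 1: append 2 -> log_len=2
Op 2: append 3 -> log_len=5
Op 3: F1 acks idx 5 -> match: F0=0 F1=5; commitIndex=5
Op 4: F0 acks idx 4 -> match: F0=4 F1=5; commitIndex=5
Op 5: append 1 -> log_len=6
Op 6: F1 acks idx 1 -> match: F0=4 F1=5; commitIndex=5
Op 7: append 3 -> log_len=9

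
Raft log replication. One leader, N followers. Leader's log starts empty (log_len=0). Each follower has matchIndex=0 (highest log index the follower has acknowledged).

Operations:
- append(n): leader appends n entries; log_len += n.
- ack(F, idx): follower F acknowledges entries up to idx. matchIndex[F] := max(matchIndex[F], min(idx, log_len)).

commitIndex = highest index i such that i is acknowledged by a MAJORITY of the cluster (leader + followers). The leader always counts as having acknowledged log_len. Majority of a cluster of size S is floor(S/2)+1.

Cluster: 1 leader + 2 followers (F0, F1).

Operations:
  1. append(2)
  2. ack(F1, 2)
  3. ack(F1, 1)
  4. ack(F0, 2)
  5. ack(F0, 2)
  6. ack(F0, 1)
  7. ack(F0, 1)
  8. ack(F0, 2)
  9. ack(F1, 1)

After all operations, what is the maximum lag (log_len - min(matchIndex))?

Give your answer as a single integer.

Answer: 0

Derivation:
Op 1: append 2 -> log_len=2
Op 2: F1 acks idx 2 -> match: F0=0 F1=2; commitIndex=2
Op 3: F1 acks idx 1 -> match: F0=0 F1=2; commitIndex=2
Op 4: F0 acks idx 2 -> match: F0=2 F1=2; commitIndex=2
Op 5: F0 acks idx 2 -> match: F0=2 F1=2; commitIndex=2
Op 6: F0 acks idx 1 -> match: F0=2 F1=2; commitIndex=2
Op 7: F0 acks idx 1 -> match: F0=2 F1=2; commitIndex=2
Op 8: F0 acks idx 2 -> match: F0=2 F1=2; commitIndex=2
Op 9: F1 acks idx 1 -> match: F0=2 F1=2; commitIndex=2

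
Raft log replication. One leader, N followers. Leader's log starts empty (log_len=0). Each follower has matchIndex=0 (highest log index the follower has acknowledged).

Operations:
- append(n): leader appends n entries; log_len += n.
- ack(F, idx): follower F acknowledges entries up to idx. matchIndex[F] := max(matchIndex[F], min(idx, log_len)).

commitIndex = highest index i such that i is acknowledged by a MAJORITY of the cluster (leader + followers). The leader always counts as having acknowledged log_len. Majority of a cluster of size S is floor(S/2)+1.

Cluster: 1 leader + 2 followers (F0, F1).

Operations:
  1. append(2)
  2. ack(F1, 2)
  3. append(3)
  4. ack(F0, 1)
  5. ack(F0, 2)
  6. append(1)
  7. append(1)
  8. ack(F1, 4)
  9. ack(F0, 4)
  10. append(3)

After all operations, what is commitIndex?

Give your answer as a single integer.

Answer: 4

Derivation:
Op 1: append 2 -> log_len=2
Op 2: F1 acks idx 2 -> match: F0=0 F1=2; commitIndex=2
Op 3: append 3 -> log_len=5
Op 4: F0 acks idx 1 -> match: F0=1 F1=2; commitIndex=2
Op 5: F0 acks idx 2 -> match: F0=2 F1=2; commitIndex=2
Op 6: append 1 -> log_len=6
Op 7: append 1 -> log_len=7
Op 8: F1 acks idx 4 -> match: F0=2 F1=4; commitIndex=4
Op 9: F0 acks idx 4 -> match: F0=4 F1=4; commitIndex=4
Op 10: append 3 -> log_len=10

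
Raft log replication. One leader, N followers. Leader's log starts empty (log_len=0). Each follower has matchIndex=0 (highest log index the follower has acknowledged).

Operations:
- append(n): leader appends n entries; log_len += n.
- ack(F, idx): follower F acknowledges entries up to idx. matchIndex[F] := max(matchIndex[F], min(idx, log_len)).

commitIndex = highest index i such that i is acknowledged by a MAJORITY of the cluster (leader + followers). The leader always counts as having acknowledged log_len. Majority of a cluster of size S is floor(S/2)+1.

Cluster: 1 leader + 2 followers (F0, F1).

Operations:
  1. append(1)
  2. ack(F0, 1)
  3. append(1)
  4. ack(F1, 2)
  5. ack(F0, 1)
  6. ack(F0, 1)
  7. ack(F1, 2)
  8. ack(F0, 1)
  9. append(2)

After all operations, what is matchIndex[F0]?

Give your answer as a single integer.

Answer: 1

Derivation:
Op 1: append 1 -> log_len=1
Op 2: F0 acks idx 1 -> match: F0=1 F1=0; commitIndex=1
Op 3: append 1 -> log_len=2
Op 4: F1 acks idx 2 -> match: F0=1 F1=2; commitIndex=2
Op 5: F0 acks idx 1 -> match: F0=1 F1=2; commitIndex=2
Op 6: F0 acks idx 1 -> match: F0=1 F1=2; commitIndex=2
Op 7: F1 acks idx 2 -> match: F0=1 F1=2; commitIndex=2
Op 8: F0 acks idx 1 -> match: F0=1 F1=2; commitIndex=2
Op 9: append 2 -> log_len=4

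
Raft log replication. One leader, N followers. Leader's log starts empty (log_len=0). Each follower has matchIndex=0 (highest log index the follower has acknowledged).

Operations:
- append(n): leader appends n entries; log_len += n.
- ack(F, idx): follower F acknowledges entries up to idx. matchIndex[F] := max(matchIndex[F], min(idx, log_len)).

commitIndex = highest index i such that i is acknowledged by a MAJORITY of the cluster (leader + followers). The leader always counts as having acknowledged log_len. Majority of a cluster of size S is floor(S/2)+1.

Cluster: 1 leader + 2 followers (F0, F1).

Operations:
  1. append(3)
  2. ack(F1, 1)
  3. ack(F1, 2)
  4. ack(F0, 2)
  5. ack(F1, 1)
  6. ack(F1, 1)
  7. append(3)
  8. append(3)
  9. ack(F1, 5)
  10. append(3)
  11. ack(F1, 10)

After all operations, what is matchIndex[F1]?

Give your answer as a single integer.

Answer: 10

Derivation:
Op 1: append 3 -> log_len=3
Op 2: F1 acks idx 1 -> match: F0=0 F1=1; commitIndex=1
Op 3: F1 acks idx 2 -> match: F0=0 F1=2; commitIndex=2
Op 4: F0 acks idx 2 -> match: F0=2 F1=2; commitIndex=2
Op 5: F1 acks idx 1 -> match: F0=2 F1=2; commitIndex=2
Op 6: F1 acks idx 1 -> match: F0=2 F1=2; commitIndex=2
Op 7: append 3 -> log_len=6
Op 8: append 3 -> log_len=9
Op 9: F1 acks idx 5 -> match: F0=2 F1=5; commitIndex=5
Op 10: append 3 -> log_len=12
Op 11: F1 acks idx 10 -> match: F0=2 F1=10; commitIndex=10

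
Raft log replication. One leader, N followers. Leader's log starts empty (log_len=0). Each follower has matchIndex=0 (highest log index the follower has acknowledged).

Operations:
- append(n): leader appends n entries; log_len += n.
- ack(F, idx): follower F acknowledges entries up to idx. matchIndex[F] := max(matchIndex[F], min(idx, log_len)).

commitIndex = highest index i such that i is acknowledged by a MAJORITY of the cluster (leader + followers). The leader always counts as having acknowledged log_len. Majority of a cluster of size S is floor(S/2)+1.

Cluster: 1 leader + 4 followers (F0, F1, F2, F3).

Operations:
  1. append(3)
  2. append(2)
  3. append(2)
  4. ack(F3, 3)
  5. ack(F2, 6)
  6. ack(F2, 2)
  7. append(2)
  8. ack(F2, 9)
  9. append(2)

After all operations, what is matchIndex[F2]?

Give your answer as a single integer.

Answer: 9

Derivation:
Op 1: append 3 -> log_len=3
Op 2: append 2 -> log_len=5
Op 3: append 2 -> log_len=7
Op 4: F3 acks idx 3 -> match: F0=0 F1=0 F2=0 F3=3; commitIndex=0
Op 5: F2 acks idx 6 -> match: F0=0 F1=0 F2=6 F3=3; commitIndex=3
Op 6: F2 acks idx 2 -> match: F0=0 F1=0 F2=6 F3=3; commitIndex=3
Op 7: append 2 -> log_len=9
Op 8: F2 acks idx 9 -> match: F0=0 F1=0 F2=9 F3=3; commitIndex=3
Op 9: append 2 -> log_len=11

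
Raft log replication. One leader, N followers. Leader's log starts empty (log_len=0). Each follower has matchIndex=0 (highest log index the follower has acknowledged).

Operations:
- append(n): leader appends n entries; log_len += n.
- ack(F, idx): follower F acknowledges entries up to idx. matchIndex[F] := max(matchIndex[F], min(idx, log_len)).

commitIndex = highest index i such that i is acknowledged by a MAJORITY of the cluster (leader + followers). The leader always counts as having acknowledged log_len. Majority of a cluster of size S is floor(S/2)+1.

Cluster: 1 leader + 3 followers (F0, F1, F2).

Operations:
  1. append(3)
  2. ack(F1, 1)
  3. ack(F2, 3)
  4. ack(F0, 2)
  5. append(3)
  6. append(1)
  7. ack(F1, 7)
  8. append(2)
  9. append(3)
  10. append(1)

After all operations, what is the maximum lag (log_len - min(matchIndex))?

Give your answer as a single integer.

Answer: 11

Derivation:
Op 1: append 3 -> log_len=3
Op 2: F1 acks idx 1 -> match: F0=0 F1=1 F2=0; commitIndex=0
Op 3: F2 acks idx 3 -> match: F0=0 F1=1 F2=3; commitIndex=1
Op 4: F0 acks idx 2 -> match: F0=2 F1=1 F2=3; commitIndex=2
Op 5: append 3 -> log_len=6
Op 6: append 1 -> log_len=7
Op 7: F1 acks idx 7 -> match: F0=2 F1=7 F2=3; commitIndex=3
Op 8: append 2 -> log_len=9
Op 9: append 3 -> log_len=12
Op 10: append 1 -> log_len=13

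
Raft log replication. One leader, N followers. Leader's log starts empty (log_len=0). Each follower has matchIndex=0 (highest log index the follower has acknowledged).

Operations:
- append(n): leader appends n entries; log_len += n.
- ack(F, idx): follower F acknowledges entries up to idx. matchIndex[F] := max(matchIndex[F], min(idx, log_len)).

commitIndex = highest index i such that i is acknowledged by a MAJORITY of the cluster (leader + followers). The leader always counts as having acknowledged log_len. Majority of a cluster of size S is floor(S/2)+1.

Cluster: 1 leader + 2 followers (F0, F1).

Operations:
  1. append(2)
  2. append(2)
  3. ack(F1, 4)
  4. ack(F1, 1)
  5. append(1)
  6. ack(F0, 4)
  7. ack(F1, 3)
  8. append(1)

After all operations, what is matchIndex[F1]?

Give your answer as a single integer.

Answer: 4

Derivation:
Op 1: append 2 -> log_len=2
Op 2: append 2 -> log_len=4
Op 3: F1 acks idx 4 -> match: F0=0 F1=4; commitIndex=4
Op 4: F1 acks idx 1 -> match: F0=0 F1=4; commitIndex=4
Op 5: append 1 -> log_len=5
Op 6: F0 acks idx 4 -> match: F0=4 F1=4; commitIndex=4
Op 7: F1 acks idx 3 -> match: F0=4 F1=4; commitIndex=4
Op 8: append 1 -> log_len=6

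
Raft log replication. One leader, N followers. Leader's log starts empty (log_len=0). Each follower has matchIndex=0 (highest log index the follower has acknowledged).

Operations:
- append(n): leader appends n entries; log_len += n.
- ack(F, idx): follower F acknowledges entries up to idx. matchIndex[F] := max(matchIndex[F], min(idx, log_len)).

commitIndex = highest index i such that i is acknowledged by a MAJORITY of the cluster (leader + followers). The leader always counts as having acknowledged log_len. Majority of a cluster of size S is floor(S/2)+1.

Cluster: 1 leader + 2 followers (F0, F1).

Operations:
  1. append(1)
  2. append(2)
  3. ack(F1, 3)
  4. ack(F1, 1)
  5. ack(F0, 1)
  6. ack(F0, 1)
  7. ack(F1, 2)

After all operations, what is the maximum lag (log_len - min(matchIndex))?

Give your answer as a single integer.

Answer: 2

Derivation:
Op 1: append 1 -> log_len=1
Op 2: append 2 -> log_len=3
Op 3: F1 acks idx 3 -> match: F0=0 F1=3; commitIndex=3
Op 4: F1 acks idx 1 -> match: F0=0 F1=3; commitIndex=3
Op 5: F0 acks idx 1 -> match: F0=1 F1=3; commitIndex=3
Op 6: F0 acks idx 1 -> match: F0=1 F1=3; commitIndex=3
Op 7: F1 acks idx 2 -> match: F0=1 F1=3; commitIndex=3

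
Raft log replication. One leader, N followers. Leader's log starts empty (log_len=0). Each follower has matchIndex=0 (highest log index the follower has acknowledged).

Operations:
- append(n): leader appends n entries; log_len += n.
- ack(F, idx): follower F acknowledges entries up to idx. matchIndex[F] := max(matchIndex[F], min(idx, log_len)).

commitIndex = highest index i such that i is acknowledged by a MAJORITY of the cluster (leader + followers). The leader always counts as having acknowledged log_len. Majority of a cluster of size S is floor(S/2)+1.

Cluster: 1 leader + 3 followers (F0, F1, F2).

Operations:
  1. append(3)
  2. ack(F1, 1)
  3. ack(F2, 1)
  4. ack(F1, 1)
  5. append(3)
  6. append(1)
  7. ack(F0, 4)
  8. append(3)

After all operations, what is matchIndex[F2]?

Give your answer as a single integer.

Answer: 1

Derivation:
Op 1: append 3 -> log_len=3
Op 2: F1 acks idx 1 -> match: F0=0 F1=1 F2=0; commitIndex=0
Op 3: F2 acks idx 1 -> match: F0=0 F1=1 F2=1; commitIndex=1
Op 4: F1 acks idx 1 -> match: F0=0 F1=1 F2=1; commitIndex=1
Op 5: append 3 -> log_len=6
Op 6: append 1 -> log_len=7
Op 7: F0 acks idx 4 -> match: F0=4 F1=1 F2=1; commitIndex=1
Op 8: append 3 -> log_len=10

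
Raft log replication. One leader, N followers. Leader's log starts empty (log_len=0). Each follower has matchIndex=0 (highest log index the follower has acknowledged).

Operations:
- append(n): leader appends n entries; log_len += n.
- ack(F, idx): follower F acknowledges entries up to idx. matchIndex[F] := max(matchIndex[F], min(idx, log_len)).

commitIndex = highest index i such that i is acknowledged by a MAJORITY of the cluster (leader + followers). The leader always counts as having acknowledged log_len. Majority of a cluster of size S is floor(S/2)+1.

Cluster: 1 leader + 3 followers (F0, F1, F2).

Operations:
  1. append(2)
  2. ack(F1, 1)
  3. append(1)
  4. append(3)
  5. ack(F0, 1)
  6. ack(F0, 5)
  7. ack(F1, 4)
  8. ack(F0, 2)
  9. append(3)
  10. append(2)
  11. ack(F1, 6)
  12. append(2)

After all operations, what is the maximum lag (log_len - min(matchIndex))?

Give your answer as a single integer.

Op 1: append 2 -> log_len=2
Op 2: F1 acks idx 1 -> match: F0=0 F1=1 F2=0; commitIndex=0
Op 3: append 1 -> log_len=3
Op 4: append 3 -> log_len=6
Op 5: F0 acks idx 1 -> match: F0=1 F1=1 F2=0; commitIndex=1
Op 6: F0 acks idx 5 -> match: F0=5 F1=1 F2=0; commitIndex=1
Op 7: F1 acks idx 4 -> match: F0=5 F1=4 F2=0; commitIndex=4
Op 8: F0 acks idx 2 -> match: F0=5 F1=4 F2=0; commitIndex=4
Op 9: append 3 -> log_len=9
Op 10: append 2 -> log_len=11
Op 11: F1 acks idx 6 -> match: F0=5 F1=6 F2=0; commitIndex=5
Op 12: append 2 -> log_len=13

Answer: 13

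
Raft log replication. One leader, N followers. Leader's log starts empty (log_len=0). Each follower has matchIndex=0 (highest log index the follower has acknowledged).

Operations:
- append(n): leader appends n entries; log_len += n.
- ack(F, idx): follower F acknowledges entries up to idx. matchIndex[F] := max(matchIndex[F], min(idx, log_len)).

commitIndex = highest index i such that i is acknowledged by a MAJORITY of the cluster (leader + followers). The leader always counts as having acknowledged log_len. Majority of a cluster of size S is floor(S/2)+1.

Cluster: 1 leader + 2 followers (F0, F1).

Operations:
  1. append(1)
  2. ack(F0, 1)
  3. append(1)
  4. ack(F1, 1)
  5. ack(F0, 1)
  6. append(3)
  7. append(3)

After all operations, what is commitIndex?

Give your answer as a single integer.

Answer: 1

Derivation:
Op 1: append 1 -> log_len=1
Op 2: F0 acks idx 1 -> match: F0=1 F1=0; commitIndex=1
Op 3: append 1 -> log_len=2
Op 4: F1 acks idx 1 -> match: F0=1 F1=1; commitIndex=1
Op 5: F0 acks idx 1 -> match: F0=1 F1=1; commitIndex=1
Op 6: append 3 -> log_len=5
Op 7: append 3 -> log_len=8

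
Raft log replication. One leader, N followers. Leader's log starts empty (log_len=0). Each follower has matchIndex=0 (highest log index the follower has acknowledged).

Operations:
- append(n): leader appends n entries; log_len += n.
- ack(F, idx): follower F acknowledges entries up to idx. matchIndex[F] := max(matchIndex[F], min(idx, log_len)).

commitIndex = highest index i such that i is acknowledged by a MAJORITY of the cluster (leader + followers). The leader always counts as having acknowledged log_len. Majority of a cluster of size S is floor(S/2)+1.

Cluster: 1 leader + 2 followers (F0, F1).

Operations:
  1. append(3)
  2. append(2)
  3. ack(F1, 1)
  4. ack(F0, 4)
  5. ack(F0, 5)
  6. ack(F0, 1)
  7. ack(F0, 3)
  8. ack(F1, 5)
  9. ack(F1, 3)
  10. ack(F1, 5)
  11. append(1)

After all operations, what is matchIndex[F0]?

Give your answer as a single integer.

Op 1: append 3 -> log_len=3
Op 2: append 2 -> log_len=5
Op 3: F1 acks idx 1 -> match: F0=0 F1=1; commitIndex=1
Op 4: F0 acks idx 4 -> match: F0=4 F1=1; commitIndex=4
Op 5: F0 acks idx 5 -> match: F0=5 F1=1; commitIndex=5
Op 6: F0 acks idx 1 -> match: F0=5 F1=1; commitIndex=5
Op 7: F0 acks idx 3 -> match: F0=5 F1=1; commitIndex=5
Op 8: F1 acks idx 5 -> match: F0=5 F1=5; commitIndex=5
Op 9: F1 acks idx 3 -> match: F0=5 F1=5; commitIndex=5
Op 10: F1 acks idx 5 -> match: F0=5 F1=5; commitIndex=5
Op 11: append 1 -> log_len=6

Answer: 5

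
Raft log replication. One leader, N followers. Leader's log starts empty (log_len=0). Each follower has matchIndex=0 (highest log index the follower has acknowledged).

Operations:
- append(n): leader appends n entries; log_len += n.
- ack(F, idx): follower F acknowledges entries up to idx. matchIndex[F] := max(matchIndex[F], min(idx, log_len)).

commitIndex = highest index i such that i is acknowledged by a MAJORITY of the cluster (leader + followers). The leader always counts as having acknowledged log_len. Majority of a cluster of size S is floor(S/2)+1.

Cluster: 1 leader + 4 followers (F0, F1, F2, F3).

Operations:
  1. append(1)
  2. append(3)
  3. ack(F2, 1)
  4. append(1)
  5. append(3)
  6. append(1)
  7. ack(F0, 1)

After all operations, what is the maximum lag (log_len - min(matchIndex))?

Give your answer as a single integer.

Answer: 9

Derivation:
Op 1: append 1 -> log_len=1
Op 2: append 3 -> log_len=4
Op 3: F2 acks idx 1 -> match: F0=0 F1=0 F2=1 F3=0; commitIndex=0
Op 4: append 1 -> log_len=5
Op 5: append 3 -> log_len=8
Op 6: append 1 -> log_len=9
Op 7: F0 acks idx 1 -> match: F0=1 F1=0 F2=1 F3=0; commitIndex=1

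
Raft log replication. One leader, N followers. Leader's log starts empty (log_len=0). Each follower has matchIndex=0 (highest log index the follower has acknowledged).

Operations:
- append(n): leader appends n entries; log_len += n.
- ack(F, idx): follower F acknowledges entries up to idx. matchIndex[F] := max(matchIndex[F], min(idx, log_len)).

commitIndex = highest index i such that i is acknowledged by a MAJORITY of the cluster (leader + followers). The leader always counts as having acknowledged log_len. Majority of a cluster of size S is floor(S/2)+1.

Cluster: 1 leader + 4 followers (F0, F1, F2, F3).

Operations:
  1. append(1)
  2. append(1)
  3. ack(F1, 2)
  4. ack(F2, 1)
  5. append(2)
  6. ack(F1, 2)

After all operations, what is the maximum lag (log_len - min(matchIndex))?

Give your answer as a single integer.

Op 1: append 1 -> log_len=1
Op 2: append 1 -> log_len=2
Op 3: F1 acks idx 2 -> match: F0=0 F1=2 F2=0 F3=0; commitIndex=0
Op 4: F2 acks idx 1 -> match: F0=0 F1=2 F2=1 F3=0; commitIndex=1
Op 5: append 2 -> log_len=4
Op 6: F1 acks idx 2 -> match: F0=0 F1=2 F2=1 F3=0; commitIndex=1

Answer: 4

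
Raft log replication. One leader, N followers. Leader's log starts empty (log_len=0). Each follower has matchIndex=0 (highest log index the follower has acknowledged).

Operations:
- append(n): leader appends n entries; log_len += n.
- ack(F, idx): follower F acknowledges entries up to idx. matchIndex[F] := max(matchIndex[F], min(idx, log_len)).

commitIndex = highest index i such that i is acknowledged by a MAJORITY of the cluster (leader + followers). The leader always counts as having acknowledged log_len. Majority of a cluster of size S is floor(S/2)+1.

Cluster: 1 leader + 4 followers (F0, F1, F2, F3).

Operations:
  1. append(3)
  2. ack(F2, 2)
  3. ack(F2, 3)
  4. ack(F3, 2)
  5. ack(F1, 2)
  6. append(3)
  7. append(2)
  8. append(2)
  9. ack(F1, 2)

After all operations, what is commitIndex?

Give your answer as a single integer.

Answer: 2

Derivation:
Op 1: append 3 -> log_len=3
Op 2: F2 acks idx 2 -> match: F0=0 F1=0 F2=2 F3=0; commitIndex=0
Op 3: F2 acks idx 3 -> match: F0=0 F1=0 F2=3 F3=0; commitIndex=0
Op 4: F3 acks idx 2 -> match: F0=0 F1=0 F2=3 F3=2; commitIndex=2
Op 5: F1 acks idx 2 -> match: F0=0 F1=2 F2=3 F3=2; commitIndex=2
Op 6: append 3 -> log_len=6
Op 7: append 2 -> log_len=8
Op 8: append 2 -> log_len=10
Op 9: F1 acks idx 2 -> match: F0=0 F1=2 F2=3 F3=2; commitIndex=2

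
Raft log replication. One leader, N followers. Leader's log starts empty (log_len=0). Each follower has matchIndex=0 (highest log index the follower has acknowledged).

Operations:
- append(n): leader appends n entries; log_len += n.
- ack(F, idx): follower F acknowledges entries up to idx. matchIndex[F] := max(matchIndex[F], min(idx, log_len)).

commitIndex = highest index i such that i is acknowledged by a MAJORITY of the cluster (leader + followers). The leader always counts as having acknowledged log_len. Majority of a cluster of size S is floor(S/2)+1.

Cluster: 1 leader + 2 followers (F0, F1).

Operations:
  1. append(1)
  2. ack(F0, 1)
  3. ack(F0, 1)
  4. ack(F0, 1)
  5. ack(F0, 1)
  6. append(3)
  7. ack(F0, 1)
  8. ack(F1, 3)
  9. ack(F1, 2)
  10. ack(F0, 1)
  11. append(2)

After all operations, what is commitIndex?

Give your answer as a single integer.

Op 1: append 1 -> log_len=1
Op 2: F0 acks idx 1 -> match: F0=1 F1=0; commitIndex=1
Op 3: F0 acks idx 1 -> match: F0=1 F1=0; commitIndex=1
Op 4: F0 acks idx 1 -> match: F0=1 F1=0; commitIndex=1
Op 5: F0 acks idx 1 -> match: F0=1 F1=0; commitIndex=1
Op 6: append 3 -> log_len=4
Op 7: F0 acks idx 1 -> match: F0=1 F1=0; commitIndex=1
Op 8: F1 acks idx 3 -> match: F0=1 F1=3; commitIndex=3
Op 9: F1 acks idx 2 -> match: F0=1 F1=3; commitIndex=3
Op 10: F0 acks idx 1 -> match: F0=1 F1=3; commitIndex=3
Op 11: append 2 -> log_len=6

Answer: 3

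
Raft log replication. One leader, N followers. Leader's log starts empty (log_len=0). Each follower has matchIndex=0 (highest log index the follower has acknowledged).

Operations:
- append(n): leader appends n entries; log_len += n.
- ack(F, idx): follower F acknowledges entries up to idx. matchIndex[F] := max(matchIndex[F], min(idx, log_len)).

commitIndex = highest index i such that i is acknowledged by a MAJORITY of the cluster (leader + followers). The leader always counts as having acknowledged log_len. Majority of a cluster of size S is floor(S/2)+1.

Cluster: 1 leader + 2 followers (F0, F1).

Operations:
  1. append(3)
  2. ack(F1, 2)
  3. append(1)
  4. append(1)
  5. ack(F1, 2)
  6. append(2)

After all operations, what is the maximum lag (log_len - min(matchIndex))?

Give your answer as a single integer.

Answer: 7

Derivation:
Op 1: append 3 -> log_len=3
Op 2: F1 acks idx 2 -> match: F0=0 F1=2; commitIndex=2
Op 3: append 1 -> log_len=4
Op 4: append 1 -> log_len=5
Op 5: F1 acks idx 2 -> match: F0=0 F1=2; commitIndex=2
Op 6: append 2 -> log_len=7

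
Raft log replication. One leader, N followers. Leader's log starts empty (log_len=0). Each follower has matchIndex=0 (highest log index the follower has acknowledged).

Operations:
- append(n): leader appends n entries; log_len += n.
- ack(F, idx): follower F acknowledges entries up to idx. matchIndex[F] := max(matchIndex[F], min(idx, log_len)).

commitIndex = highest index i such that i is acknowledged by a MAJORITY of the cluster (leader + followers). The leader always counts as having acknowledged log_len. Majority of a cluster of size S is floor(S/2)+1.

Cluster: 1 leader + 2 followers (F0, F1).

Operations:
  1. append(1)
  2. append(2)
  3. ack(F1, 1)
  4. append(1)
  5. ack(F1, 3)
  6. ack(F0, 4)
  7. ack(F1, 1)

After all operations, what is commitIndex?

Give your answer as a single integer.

Op 1: append 1 -> log_len=1
Op 2: append 2 -> log_len=3
Op 3: F1 acks idx 1 -> match: F0=0 F1=1; commitIndex=1
Op 4: append 1 -> log_len=4
Op 5: F1 acks idx 3 -> match: F0=0 F1=3; commitIndex=3
Op 6: F0 acks idx 4 -> match: F0=4 F1=3; commitIndex=4
Op 7: F1 acks idx 1 -> match: F0=4 F1=3; commitIndex=4

Answer: 4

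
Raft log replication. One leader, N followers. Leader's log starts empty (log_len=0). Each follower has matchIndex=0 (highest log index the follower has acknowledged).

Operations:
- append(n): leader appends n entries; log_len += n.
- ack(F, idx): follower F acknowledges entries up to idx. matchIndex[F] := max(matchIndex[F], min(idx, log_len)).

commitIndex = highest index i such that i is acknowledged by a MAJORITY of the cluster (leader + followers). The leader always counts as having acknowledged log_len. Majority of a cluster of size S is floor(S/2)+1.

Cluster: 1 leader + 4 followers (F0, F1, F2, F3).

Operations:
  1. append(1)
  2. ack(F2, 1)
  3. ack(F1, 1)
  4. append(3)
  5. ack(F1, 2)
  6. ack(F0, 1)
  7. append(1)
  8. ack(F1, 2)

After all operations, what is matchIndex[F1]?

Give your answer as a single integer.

Op 1: append 1 -> log_len=1
Op 2: F2 acks idx 1 -> match: F0=0 F1=0 F2=1 F3=0; commitIndex=0
Op 3: F1 acks idx 1 -> match: F0=0 F1=1 F2=1 F3=0; commitIndex=1
Op 4: append 3 -> log_len=4
Op 5: F1 acks idx 2 -> match: F0=0 F1=2 F2=1 F3=0; commitIndex=1
Op 6: F0 acks idx 1 -> match: F0=1 F1=2 F2=1 F3=0; commitIndex=1
Op 7: append 1 -> log_len=5
Op 8: F1 acks idx 2 -> match: F0=1 F1=2 F2=1 F3=0; commitIndex=1

Answer: 2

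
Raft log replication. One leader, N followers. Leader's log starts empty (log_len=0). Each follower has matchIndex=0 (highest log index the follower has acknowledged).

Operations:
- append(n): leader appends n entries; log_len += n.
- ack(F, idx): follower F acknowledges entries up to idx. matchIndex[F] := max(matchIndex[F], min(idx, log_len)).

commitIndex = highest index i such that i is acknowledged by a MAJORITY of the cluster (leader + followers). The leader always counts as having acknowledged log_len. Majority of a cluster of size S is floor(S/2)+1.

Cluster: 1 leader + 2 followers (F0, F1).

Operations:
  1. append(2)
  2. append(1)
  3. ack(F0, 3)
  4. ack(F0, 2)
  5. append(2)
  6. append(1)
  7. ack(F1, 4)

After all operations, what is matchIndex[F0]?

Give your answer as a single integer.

Op 1: append 2 -> log_len=2
Op 2: append 1 -> log_len=3
Op 3: F0 acks idx 3 -> match: F0=3 F1=0; commitIndex=3
Op 4: F0 acks idx 2 -> match: F0=3 F1=0; commitIndex=3
Op 5: append 2 -> log_len=5
Op 6: append 1 -> log_len=6
Op 7: F1 acks idx 4 -> match: F0=3 F1=4; commitIndex=4

Answer: 3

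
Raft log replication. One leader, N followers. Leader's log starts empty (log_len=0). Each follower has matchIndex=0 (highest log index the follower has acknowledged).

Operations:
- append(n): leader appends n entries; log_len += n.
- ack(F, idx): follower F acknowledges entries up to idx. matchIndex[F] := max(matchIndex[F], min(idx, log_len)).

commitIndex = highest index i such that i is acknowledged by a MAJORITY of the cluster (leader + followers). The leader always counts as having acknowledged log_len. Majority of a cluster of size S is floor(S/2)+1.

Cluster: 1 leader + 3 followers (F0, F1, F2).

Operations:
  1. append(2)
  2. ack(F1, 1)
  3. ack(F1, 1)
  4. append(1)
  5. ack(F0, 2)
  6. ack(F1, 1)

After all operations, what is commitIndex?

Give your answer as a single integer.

Op 1: append 2 -> log_len=2
Op 2: F1 acks idx 1 -> match: F0=0 F1=1 F2=0; commitIndex=0
Op 3: F1 acks idx 1 -> match: F0=0 F1=1 F2=0; commitIndex=0
Op 4: append 1 -> log_len=3
Op 5: F0 acks idx 2 -> match: F0=2 F1=1 F2=0; commitIndex=1
Op 6: F1 acks idx 1 -> match: F0=2 F1=1 F2=0; commitIndex=1

Answer: 1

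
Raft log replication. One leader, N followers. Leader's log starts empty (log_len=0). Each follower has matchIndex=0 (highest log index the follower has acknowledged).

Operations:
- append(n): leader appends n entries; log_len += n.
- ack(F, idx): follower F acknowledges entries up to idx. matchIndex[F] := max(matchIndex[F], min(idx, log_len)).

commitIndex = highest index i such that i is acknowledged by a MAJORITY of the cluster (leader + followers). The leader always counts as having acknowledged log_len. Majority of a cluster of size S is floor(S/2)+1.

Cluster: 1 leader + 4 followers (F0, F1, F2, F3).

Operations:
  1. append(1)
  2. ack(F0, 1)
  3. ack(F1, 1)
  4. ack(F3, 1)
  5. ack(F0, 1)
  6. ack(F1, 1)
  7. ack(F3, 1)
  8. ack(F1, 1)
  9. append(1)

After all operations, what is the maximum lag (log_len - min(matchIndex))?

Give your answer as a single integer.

Op 1: append 1 -> log_len=1
Op 2: F0 acks idx 1 -> match: F0=1 F1=0 F2=0 F3=0; commitIndex=0
Op 3: F1 acks idx 1 -> match: F0=1 F1=1 F2=0 F3=0; commitIndex=1
Op 4: F3 acks idx 1 -> match: F0=1 F1=1 F2=0 F3=1; commitIndex=1
Op 5: F0 acks idx 1 -> match: F0=1 F1=1 F2=0 F3=1; commitIndex=1
Op 6: F1 acks idx 1 -> match: F0=1 F1=1 F2=0 F3=1; commitIndex=1
Op 7: F3 acks idx 1 -> match: F0=1 F1=1 F2=0 F3=1; commitIndex=1
Op 8: F1 acks idx 1 -> match: F0=1 F1=1 F2=0 F3=1; commitIndex=1
Op 9: append 1 -> log_len=2

Answer: 2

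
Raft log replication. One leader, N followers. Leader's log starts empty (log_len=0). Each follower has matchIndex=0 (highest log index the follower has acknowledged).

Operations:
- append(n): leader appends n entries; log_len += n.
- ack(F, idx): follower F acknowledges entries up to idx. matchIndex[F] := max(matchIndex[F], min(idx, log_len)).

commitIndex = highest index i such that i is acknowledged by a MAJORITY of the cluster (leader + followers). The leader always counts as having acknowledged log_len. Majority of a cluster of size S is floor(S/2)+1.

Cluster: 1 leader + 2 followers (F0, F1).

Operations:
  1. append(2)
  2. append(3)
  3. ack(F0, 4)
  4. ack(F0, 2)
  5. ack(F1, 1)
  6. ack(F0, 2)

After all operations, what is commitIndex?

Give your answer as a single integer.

Answer: 4

Derivation:
Op 1: append 2 -> log_len=2
Op 2: append 3 -> log_len=5
Op 3: F0 acks idx 4 -> match: F0=4 F1=0; commitIndex=4
Op 4: F0 acks idx 2 -> match: F0=4 F1=0; commitIndex=4
Op 5: F1 acks idx 1 -> match: F0=4 F1=1; commitIndex=4
Op 6: F0 acks idx 2 -> match: F0=4 F1=1; commitIndex=4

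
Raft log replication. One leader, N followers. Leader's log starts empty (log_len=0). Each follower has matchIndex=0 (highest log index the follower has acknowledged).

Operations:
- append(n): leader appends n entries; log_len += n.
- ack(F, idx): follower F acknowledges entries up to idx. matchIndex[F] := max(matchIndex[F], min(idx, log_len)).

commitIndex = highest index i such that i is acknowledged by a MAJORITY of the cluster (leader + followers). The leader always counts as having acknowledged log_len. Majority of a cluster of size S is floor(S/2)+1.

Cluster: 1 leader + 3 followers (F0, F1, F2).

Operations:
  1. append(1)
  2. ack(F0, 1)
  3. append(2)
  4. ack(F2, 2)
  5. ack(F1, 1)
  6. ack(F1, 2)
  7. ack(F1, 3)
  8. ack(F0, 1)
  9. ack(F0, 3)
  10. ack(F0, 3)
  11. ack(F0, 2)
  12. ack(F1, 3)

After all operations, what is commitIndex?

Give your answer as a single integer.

Op 1: append 1 -> log_len=1
Op 2: F0 acks idx 1 -> match: F0=1 F1=0 F2=0; commitIndex=0
Op 3: append 2 -> log_len=3
Op 4: F2 acks idx 2 -> match: F0=1 F1=0 F2=2; commitIndex=1
Op 5: F1 acks idx 1 -> match: F0=1 F1=1 F2=2; commitIndex=1
Op 6: F1 acks idx 2 -> match: F0=1 F1=2 F2=2; commitIndex=2
Op 7: F1 acks idx 3 -> match: F0=1 F1=3 F2=2; commitIndex=2
Op 8: F0 acks idx 1 -> match: F0=1 F1=3 F2=2; commitIndex=2
Op 9: F0 acks idx 3 -> match: F0=3 F1=3 F2=2; commitIndex=3
Op 10: F0 acks idx 3 -> match: F0=3 F1=3 F2=2; commitIndex=3
Op 11: F0 acks idx 2 -> match: F0=3 F1=3 F2=2; commitIndex=3
Op 12: F1 acks idx 3 -> match: F0=3 F1=3 F2=2; commitIndex=3

Answer: 3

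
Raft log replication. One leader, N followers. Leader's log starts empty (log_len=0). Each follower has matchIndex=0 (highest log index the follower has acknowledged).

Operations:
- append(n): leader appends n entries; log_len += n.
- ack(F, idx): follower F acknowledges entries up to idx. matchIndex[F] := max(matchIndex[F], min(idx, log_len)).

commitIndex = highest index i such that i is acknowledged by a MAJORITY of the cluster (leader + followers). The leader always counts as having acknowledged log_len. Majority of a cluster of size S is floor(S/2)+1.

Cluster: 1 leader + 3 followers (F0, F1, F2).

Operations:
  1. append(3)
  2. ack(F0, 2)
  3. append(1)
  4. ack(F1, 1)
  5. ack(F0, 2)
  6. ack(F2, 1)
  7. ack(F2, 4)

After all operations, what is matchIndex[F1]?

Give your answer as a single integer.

Answer: 1

Derivation:
Op 1: append 3 -> log_len=3
Op 2: F0 acks idx 2 -> match: F0=2 F1=0 F2=0; commitIndex=0
Op 3: append 1 -> log_len=4
Op 4: F1 acks idx 1 -> match: F0=2 F1=1 F2=0; commitIndex=1
Op 5: F0 acks idx 2 -> match: F0=2 F1=1 F2=0; commitIndex=1
Op 6: F2 acks idx 1 -> match: F0=2 F1=1 F2=1; commitIndex=1
Op 7: F2 acks idx 4 -> match: F0=2 F1=1 F2=4; commitIndex=2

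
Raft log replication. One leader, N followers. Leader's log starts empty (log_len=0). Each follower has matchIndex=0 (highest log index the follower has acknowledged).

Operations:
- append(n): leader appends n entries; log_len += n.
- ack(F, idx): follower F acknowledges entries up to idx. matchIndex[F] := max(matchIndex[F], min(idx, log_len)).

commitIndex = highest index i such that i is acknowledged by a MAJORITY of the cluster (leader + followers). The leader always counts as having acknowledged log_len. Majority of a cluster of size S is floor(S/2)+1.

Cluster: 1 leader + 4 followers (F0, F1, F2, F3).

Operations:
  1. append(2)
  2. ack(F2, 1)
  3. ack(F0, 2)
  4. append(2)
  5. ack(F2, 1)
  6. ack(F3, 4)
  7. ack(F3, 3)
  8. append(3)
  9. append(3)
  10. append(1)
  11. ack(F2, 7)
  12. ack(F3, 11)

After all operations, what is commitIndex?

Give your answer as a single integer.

Answer: 7

Derivation:
Op 1: append 2 -> log_len=2
Op 2: F2 acks idx 1 -> match: F0=0 F1=0 F2=1 F3=0; commitIndex=0
Op 3: F0 acks idx 2 -> match: F0=2 F1=0 F2=1 F3=0; commitIndex=1
Op 4: append 2 -> log_len=4
Op 5: F2 acks idx 1 -> match: F0=2 F1=0 F2=1 F3=0; commitIndex=1
Op 6: F3 acks idx 4 -> match: F0=2 F1=0 F2=1 F3=4; commitIndex=2
Op 7: F3 acks idx 3 -> match: F0=2 F1=0 F2=1 F3=4; commitIndex=2
Op 8: append 3 -> log_len=7
Op 9: append 3 -> log_len=10
Op 10: append 1 -> log_len=11
Op 11: F2 acks idx 7 -> match: F0=2 F1=0 F2=7 F3=4; commitIndex=4
Op 12: F3 acks idx 11 -> match: F0=2 F1=0 F2=7 F3=11; commitIndex=7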